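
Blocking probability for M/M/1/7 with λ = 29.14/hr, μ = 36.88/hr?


ρ = λ/μ = 29.14/36.88 = 0.7901
P_K = (1−ρ)ρ^K/(1−ρ^(K+1)) = (0.2099·0.192261)/(1 − 0.151911)
= 0.040350/0.848089 = 0.047577

Final: 0.047577


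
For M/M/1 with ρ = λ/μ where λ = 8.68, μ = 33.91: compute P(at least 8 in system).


ρ = 8.68/33.91 = 0.2560
P(N ≥ n) = ρ^n = 0.2560^8 = 0.00001843

Final: 0.00001843


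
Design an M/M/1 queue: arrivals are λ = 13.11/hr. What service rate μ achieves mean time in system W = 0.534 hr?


W = 1/(μ−λ) ⇒ μ − λ = 1/W = 1/0.534 = 1.8727
μ = λ + 1/W = 13.11 + 1.8727 = 14.9827 per hr

Final: 14.9827 /hr


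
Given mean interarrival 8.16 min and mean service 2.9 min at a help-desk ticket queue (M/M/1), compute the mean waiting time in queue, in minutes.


λ = 60/8.16 = 7.3529 /hr
μ = 60/2.9 = 20.6897 /hr
ρ = λ/μ = 7.3529/20.6897 = 0.3554
Wq = ρ/(μ−λ) = 0.3554/(20.6897−7.3529) = 0.02665 hr
In minutes: 0.02665·60 = 1.599 min

Final: 1.599 min


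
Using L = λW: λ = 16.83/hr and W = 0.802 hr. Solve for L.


L = λW = 16.83·0.802 = 13.4977

Final: 13.4977


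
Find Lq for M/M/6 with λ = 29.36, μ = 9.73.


a = λ/μ = 3.0175; ρ = a/6 = 0.5029
P₀ = 0.048083
Lq = P₀·a^c·ρ / (c!·(1−ρ)²) = 0.048083·754.84758·0.5029/(720·0.24710)
= 0.10260

Final: 0.10260


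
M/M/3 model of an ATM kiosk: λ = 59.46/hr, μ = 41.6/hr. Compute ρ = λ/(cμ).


ρ = λ/(cμ) = 59.46/(3·41.6) = 59.46/124.80 = 0.4764

Final: 0.4764


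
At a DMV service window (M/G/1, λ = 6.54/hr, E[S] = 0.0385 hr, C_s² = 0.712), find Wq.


ρ = λ·E[S] = 6.54·0.0385 = 0.2518
E[S²] = E[S]²(1+C_s²) = 0.0385²·(1+0.712) = 0.002538
Wq = λ·E[S²]/(2(1−ρ)) = 6.54·0.002538/(2·0.7482) = 0.01109 hr

Final: 0.01109 hr


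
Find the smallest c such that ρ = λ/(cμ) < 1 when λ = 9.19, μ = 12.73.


Stability requires cμ > λ ⇔ c > λ/μ.
λ/μ = 9.19/12.73 = 0.7219
Minimum integer c = ⌊0.7219⌋ + 1 = 1
Check: 1·12.73 = 12.73 > 9.19, while 0·12.73 = 0.00 ≤ 9.19

Final: 1 servers


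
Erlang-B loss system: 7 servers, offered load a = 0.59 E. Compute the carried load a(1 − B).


B(7,0.59) = 0.000002737 (Erlang-B)
Carried load = a(1 − B) = 0.59·(1 − 0.000002737) = 0.59·0.999997 = 0.5900 E

Final: 0.5900 Erlangs


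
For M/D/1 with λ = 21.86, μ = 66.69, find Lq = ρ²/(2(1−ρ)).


ρ = 21.86/66.69 = 0.3278
M/D/1: Lq = ρ²/(2(1−ρ)) = 0.1074/(2·0.6722) = 0.07992

Final: 0.07992


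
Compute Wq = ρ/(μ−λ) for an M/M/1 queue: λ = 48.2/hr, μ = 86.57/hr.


ρ = 48.2/86.57 = 0.5568
Wq = ρ/(μ−λ) = 0.5568/(86.57 − 48.2) = 0.5568/38.37 = 0.01451 hr

Final: 0.01451 hr


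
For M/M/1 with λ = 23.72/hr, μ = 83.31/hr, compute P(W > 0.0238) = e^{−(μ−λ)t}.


W ~ Exponential(μ−λ) for M/M/1.
μ − λ = 83.31 − 23.72 = 59.5900
P(W > t) = e^{−(μ−λ)t} = e^{−1.4182} = 0.242139

Final: 0.242139


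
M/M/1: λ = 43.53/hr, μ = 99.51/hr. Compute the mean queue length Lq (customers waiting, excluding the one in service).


ρ = 43.53/99.51 = 0.4374
Lq = ρ²/(1−ρ) = 0.1914/0.5626 = 0.3402

Final: 0.3402


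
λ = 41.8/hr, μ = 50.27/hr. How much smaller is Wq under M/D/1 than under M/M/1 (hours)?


ρ = 41.8/50.27 = 0.8315
Wq(M/M/1) = ρ/(μ−λ) = 0.8315/8.47 = 0.09817 hr
Wq(M/D/1) = ρ/(2(μ−λ)) = 0.04909 hr
Savings = 0.09817 − 0.04909 = 0.04909 hr

Final: 0.04909 hr


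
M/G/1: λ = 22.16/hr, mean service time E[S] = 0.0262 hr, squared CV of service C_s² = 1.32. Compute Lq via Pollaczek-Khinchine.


ρ = λ·E[S] = 22.16·0.0262 = 0.5806
Lq = ρ²(1+C_s²)/(2(1−ρ)) = 0.3371·(1+1.32)/(2·0.4194)
= 0.3371·2.3200/0.8388 = 0.93232

Final: 0.93232


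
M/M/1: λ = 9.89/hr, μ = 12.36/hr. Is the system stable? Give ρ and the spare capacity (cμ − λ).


Total capacity cμ = 1·12.36 = 12.36/hr
ρ = λ/(cμ) = 9.89/12.36 = 0.8002
Stable ⇔ ρ < 1: YES
Spare capacity = cμ − λ = 12.36 − 9.89 = 2.47/hr

Final: ρ = 0.8002; stable; margin = 2.47/hr


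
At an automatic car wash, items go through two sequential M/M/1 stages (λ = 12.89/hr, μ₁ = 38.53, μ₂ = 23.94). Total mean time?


Each node sees arrival rate λ = 12.89/hr (tandem ⇒ throughput preserved).
W₁ = 1/(μ₁−λ) = 1/(38.53−12.89) = 0.03900 hr
W₂ = 1/(μ₂−λ) = 1/(23.94−12.89) = 0.09050 hr
W_total = W₁ + W₂ = 0.03900 + 0.09050 = 0.12950 hr

Final: 0.12950 hr


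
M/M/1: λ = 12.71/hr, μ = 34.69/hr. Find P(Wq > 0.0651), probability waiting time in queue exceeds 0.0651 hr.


ρ = 12.71/34.69 = 0.3664
P(Wq > t) = ρ·e^{−(μ−λ)t} = 0.3664·e^{−1.4309}
= 0.3664·0.239094 = 0.087601

Final: 0.087601


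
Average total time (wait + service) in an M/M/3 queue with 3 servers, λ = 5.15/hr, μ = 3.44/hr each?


a = 1.4971; ρ = 0.4990; P₀ = 0.211236
Lq = P₀·a^c·ρ/(c!(1−ρ)²) = 0.23489
Wq = Lq/λ = 0.23489/5.15 = 0.04561 hr
W = Wq + 1/μ = 0.04561 + 0.29070 = 0.33631 hr

Final: 0.33631 hr


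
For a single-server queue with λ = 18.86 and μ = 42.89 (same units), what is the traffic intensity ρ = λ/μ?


ρ = λ/μ = 18.86/42.89 = 0.4397

Final: 0.4397


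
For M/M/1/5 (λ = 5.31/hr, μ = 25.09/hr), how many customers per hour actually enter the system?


ρ = 0.2116; P_K = (1−ρ)ρ^5/(1−ρ^6) = 0.0003348
λ_eff = λ(1 − P_K) = 5.31·(1 − 0.0003348) = 5.31·0.999665 = 5.3082 /hr

Final: 5.3082 /hr


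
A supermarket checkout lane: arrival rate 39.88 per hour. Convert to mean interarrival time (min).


Mean interarrival time = 1/λ = 1/39.88 hour = 0.02508 hour
In minutes: 0.02508 × 60 = 1.5045 min

Final: 1.5045 min


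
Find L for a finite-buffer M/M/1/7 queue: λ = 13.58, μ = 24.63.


ρ = 13.58/24.63 = 0.5514
L = ρ[1 − (K+1)ρ^K + Kρ^(K+1)] / [(1−ρ)(1−ρ^(K+1))]
Numerator: 0.5514·(1 − 8·0.015490 + 7·0.008540) = 0.515998
Denominator: (0.4486)·(0.991460) = 0.444808
L = 0.515998/0.444808 = 1.1600

Final: 1.1600


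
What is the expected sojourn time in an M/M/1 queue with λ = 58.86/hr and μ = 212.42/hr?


W = 1/(μ−λ) = 1/(212.42 − 58.86) = 1/153.56 = 0.006512 hr

Final: 0.006512 hr


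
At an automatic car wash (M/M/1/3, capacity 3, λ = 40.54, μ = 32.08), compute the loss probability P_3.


ρ = λ/μ = 40.54/32.08 = 1.2637
P_K = (1−ρ)ρ^K/(1−ρ^(K+1)) = (-0.2637·2.018125)/(1 − 2.550337)
= -0.532211/-1.550337 = 0.343288

Final: 0.343288


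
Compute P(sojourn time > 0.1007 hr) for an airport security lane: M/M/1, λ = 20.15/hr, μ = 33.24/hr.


W ~ Exponential(μ−λ) for M/M/1.
μ − λ = 33.24 − 20.15 = 13.0900
P(W > t) = e^{−(μ−λ)t} = e^{−1.3182} = 0.267626

Final: 0.267626


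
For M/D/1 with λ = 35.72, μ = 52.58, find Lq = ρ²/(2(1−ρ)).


ρ = 35.72/52.58 = 0.6793
M/D/1: Lq = ρ²/(2(1−ρ)) = 0.4615/(2·0.3207) = 0.71964

Final: 0.71964


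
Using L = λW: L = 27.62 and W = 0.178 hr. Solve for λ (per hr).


λ = L/W = 27.62/0.178 = 155.1685 /hr

Final: 155.1685 /hr


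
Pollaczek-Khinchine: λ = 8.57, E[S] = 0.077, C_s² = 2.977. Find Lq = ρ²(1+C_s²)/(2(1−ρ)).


ρ = λ·E[S] = 8.57·0.077 = 0.6599
Lq = ρ²(1+C_s²)/(2(1−ρ)) = 0.4355·(1+2.977)/(2·0.3401)
= 0.4355·3.9770/0.6802 = 2.54595

Final: 2.54595


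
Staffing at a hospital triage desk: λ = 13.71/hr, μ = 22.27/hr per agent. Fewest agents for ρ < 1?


Stability requires cμ > λ ⇔ c > λ/μ.
λ/μ = 13.71/22.27 = 0.6156
Minimum integer c = ⌊0.6156⌋ + 1 = 1
Check: 1·22.27 = 22.27 > 13.71, while 0·22.27 = 0.00 ≤ 13.71

Final: 1 servers


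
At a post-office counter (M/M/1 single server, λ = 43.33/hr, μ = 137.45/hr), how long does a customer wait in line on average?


ρ = 43.33/137.45 = 0.3152
Wq = ρ/(μ−λ) = 0.3152/(137.45 − 43.33) = 0.3152/94.12 = 0.003349 hr

Final: 0.003349 hr


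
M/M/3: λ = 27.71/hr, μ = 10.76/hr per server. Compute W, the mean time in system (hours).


a = 2.5753; ρ = 0.8584; P₀ = 0.037040
Lq = P₀·a^c·ρ/(c!(1−ρ)²) = 4.51574
Wq = Lq/λ = 4.51574/27.71 = 0.16296 hr
W = Wq + 1/μ = 0.16296 + 0.09294 = 0.25590 hr

Final: 0.25590 hr


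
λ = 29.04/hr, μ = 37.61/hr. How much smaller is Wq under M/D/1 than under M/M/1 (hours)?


ρ = 29.04/37.61 = 0.7721
Wq(M/M/1) = ρ/(μ−λ) = 0.7721/8.57 = 0.09010 hr
Wq(M/D/1) = ρ/(2(μ−λ)) = 0.04505 hr
Savings = 0.09010 − 0.04505 = 0.04505 hr

Final: 0.04505 hr


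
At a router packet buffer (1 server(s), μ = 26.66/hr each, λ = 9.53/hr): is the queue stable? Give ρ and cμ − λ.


Total capacity cμ = 1·26.66 = 26.66/hr
ρ = λ/(cμ) = 9.53/26.66 = 0.3575
Stable ⇔ ρ < 1: YES
Spare capacity = cμ − λ = 26.66 − 9.53 = 17.13/hr

Final: ρ = 0.3575; stable; margin = 17.13/hr


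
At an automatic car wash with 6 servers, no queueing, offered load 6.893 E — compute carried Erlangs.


B(6,6.893) = 0.324602 (Erlang-B)
Carried load = a(1 − B) = 6.893·(1 − 0.324602) = 6.893·0.675398 = 4.6555 E

Final: 4.6555 Erlangs


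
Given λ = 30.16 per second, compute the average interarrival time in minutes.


Mean interarrival time = 1/λ = 1/30.16 second = 0.03316 second
In minutes: 0.03316 × 0.0166667 = 0.0005526 min

Final: 0.0005526 min


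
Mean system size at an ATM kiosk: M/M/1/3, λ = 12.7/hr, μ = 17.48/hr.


ρ = 12.7/17.48 = 0.7265
L = ρ[1 − (K+1)ρ^K + Kρ^(K+1)] / [(1−ρ)(1−ρ^(K+1))]
Numerator: 0.7265·(1 − 4·0.383519 + 3·0.278644) = 0.219311
Denominator: (0.2735)·(0.721356) = 0.197259
L = 0.219311/0.197259 = 1.1118

Final: 1.1118


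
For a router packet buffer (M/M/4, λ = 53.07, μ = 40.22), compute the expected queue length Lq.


a = λ/μ = 1.3195; ρ = a/4 = 0.3299
P₀ = 0.265859
Lq = P₀·a^c·ρ / (c!·(1−ρ)²) = 0.265859·3.03129·0.3299/(24·0.44907)
= 0.02467

Final: 0.02467


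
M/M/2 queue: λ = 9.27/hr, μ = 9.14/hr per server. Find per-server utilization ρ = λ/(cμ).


ρ = λ/(cμ) = 9.27/(2·9.14) = 9.27/18.28 = 0.5071

Final: 0.5071


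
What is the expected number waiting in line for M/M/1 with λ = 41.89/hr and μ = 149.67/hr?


ρ = 41.89/149.67 = 0.2799
Lq = ρ²/(1−ρ) = 0.07833/0.7201 = 0.1088

Final: 0.1088


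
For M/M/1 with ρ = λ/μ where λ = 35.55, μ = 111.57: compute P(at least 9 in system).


ρ = 35.55/111.57 = 0.3186
P(N ≥ n) = ρ^n = 0.3186^9 = 0.00003386

Final: 0.00003386


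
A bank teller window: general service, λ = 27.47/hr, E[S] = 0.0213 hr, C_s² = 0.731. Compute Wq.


ρ = λ·E[S] = 27.47·0.0213 = 0.5851
E[S²] = E[S]²(1+C_s²) = 0.0213²·(1+0.731) = 0.0007853
Wq = λ·E[S²]/(2(1−ρ)) = 27.47·0.0007853/(2·0.4149) = 0.02600 hr

Final: 0.02600 hr


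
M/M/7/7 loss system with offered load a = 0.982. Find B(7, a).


B(c,a) = (a^c/c!) / Σ_{k=0}^{c} a^k/k!
a^7/7! = 0.0001747
Σ terms (k=0..7): 1.00000 + 0.98200 + 0.48216 + 0.15783 + 0.03875 + 0.007610 + 0.001245 + 0.0001747 = 2.669766
B = 0.0001747/2.669766 = 0.00006545

Final: 0.00006545


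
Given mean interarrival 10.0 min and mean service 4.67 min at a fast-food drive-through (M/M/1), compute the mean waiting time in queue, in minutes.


λ = 60/10.0 = 6.0000 /hr
μ = 60/4.67 = 12.8480 /hr
ρ = λ/μ = 6.0000/12.8480 = 0.4670
Wq = ρ/(μ−λ) = 0.4670/(12.8480−6.0000) = 0.06820 hr
In minutes: 0.06820·60 = 4.092 min

Final: 4.092 min


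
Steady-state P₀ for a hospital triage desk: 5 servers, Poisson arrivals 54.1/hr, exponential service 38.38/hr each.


a = λ/μ = 54.1/38.38 = 1.4096; ρ = a/c = 0.2819
Σ_{k=0}^{4} a^k/k! (terms k=0..4) = 1.00000 + 1.40959 + 0.99347 + 0.46679 + 0.16450 = 4.03435
Tail: a^5/(5!(1−ρ)) = 5.56495/(120·0.7181) = 0.06458
P₀ = 1/(4.03435 + 0.06458) = 1/4.09893 = 0.243966

Final: 0.243966


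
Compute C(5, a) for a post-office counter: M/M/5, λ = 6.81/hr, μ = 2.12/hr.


a = λ/μ = 3.2123; ρ = a/5 = 0.6425
P₀ = 0.036625 (from M/M/c formula)
C(c,a) = [a^c/(c!(1−ρ))]·P₀ = [342.02374/(120·0.3575)]·0.036625
= 7.97153·0.036625 = 0.291956

Final: 0.291956


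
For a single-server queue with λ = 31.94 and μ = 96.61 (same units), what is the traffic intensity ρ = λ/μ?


ρ = λ/μ = 31.94/96.61 = 0.3306

Final: 0.3306


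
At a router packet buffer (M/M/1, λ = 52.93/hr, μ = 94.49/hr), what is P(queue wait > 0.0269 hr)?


ρ = 52.93/94.49 = 0.5602
P(Wq > t) = ρ·e^{−(μ−λ)t} = 0.5602·e^{−1.1180}
= 0.5602·0.326945 = 0.183143

Final: 0.183143


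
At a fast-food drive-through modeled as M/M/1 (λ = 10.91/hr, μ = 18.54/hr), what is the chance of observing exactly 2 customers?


ρ = 10.91/18.54 = 0.5885
P_n = (1−ρ)·ρ^n = (1 − 0.5885)·0.5885^2 = 0.4115·0.346282 = 0.142510

Final: 0.142510


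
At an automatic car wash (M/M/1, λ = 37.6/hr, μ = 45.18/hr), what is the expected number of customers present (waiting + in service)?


ρ = λ/μ = 37.6/45.18 = 0.8322
L = ρ/(1−ρ) = 0.8322/(1 − 0.8322) = 0.8322/0.1678 = 4.9604

Final: 4.9604


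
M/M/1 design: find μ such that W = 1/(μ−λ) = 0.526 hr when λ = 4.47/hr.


W = 1/(μ−λ) ⇒ μ − λ = 1/W = 1/0.526 = 1.9011
μ = λ + 1/W = 4.47 + 1.9011 = 6.3711 per hr

Final: 6.3711 /hr


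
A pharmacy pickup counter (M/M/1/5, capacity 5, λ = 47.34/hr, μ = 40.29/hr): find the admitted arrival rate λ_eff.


ρ = 1.1750; P_K = (1−ρ)ρ^5/(1−ρ^6) = 0.240208
λ_eff = λ(1 − P_K) = 47.34·(1 − 0.240208) = 47.34·0.759792 = 35.9685 /hr

Final: 35.9685 /hr


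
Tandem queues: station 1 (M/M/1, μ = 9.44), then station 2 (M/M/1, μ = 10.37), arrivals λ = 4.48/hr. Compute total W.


Each node sees arrival rate λ = 4.48/hr (tandem ⇒ throughput preserved).
W₁ = 1/(μ₁−λ) = 1/(9.44−4.48) = 0.20161 hr
W₂ = 1/(μ₂−λ) = 1/(10.37−4.48) = 0.16978 hr
W_total = W₁ + W₂ = 0.20161 + 0.16978 = 0.37139 hr

Final: 0.37139 hr


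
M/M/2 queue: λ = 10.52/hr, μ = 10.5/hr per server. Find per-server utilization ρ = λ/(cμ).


ρ = λ/(cμ) = 10.52/(2·10.5) = 10.52/21.00 = 0.5010

Final: 0.5010


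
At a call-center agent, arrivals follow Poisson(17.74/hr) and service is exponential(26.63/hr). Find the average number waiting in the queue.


ρ = 17.74/26.63 = 0.6662
Lq = ρ²/(1−ρ) = 0.4438/0.3338 = 1.3293

Final: 1.3293


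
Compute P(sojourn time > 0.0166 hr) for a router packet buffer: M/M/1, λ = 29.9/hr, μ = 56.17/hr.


W ~ Exponential(μ−λ) for M/M/1.
μ − λ = 56.17 − 29.9 = 26.2700
P(W > t) = e^{−(μ−λ)t} = e^{−0.4361} = 0.646565

Final: 0.646565


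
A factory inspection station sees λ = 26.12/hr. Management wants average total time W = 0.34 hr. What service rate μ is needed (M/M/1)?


W = 1/(μ−λ) ⇒ μ − λ = 1/W = 1/0.34 = 2.9412
μ = λ + 1/W = 26.12 + 2.9412 = 29.0612 per hr

Final: 29.0612 /hr


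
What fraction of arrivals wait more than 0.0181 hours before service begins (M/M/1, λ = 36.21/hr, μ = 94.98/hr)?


ρ = 36.21/94.98 = 0.3812
P(Wq > t) = ρ·e^{−(μ−λ)t} = 0.3812·e^{−1.0637}
= 0.3812·0.345164 = 0.131590

Final: 0.131590


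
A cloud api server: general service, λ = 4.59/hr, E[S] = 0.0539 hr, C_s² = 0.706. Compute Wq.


ρ = λ·E[S] = 4.59·0.0539 = 0.2474
E[S²] = E[S]²(1+C_s²) = 0.0539²·(1+0.706) = 0.004956
Wq = λ·E[S²]/(2(1−ρ)) = 4.59·0.004956/(2·0.7526) = 0.01511 hr

Final: 0.01511 hr


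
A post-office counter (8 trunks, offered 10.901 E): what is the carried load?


B(8,10.901) = 0.378564 (Erlang-B)
Carried load = a(1 − B) = 10.901·(1 − 0.378564) = 10.901·0.621436 = 6.7743 E

Final: 6.7743 Erlangs


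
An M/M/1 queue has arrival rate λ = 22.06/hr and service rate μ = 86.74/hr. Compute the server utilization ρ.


ρ = λ/μ = 22.06/86.74 = 0.2543

Final: 0.2543


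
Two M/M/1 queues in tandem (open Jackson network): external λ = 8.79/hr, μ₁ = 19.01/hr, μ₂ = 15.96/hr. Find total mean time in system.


Each node sees arrival rate λ = 8.79/hr (tandem ⇒ throughput preserved).
W₁ = 1/(μ₁−λ) = 1/(19.01−8.79) = 0.09785 hr
W₂ = 1/(μ₂−λ) = 1/(15.96−8.79) = 0.13947 hr
W_total = W₁ + W₂ = 0.09785 + 0.13947 = 0.23732 hr

Final: 0.23732 hr


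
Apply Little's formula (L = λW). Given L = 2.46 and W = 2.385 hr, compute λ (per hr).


λ = L/W = 2.46/2.385 = 1.0314 /hr

Final: 1.0314 /hr


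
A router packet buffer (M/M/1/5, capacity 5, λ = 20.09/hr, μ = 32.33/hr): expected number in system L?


ρ = 20.09/32.33 = 0.6214
L = ρ[1 − (K+1)ρ^K + Kρ^(K+1)] / [(1−ρ)(1−ρ^(K+1))]
Numerator: 0.6214·(1 − 6·0.092655 + 5·0.057577) = 0.454837
Denominator: (0.3786)·(0.942423) = 0.356798
L = 0.454837/0.356798 = 1.2748

Final: 1.2748


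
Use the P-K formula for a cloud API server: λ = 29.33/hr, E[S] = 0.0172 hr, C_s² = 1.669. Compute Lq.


ρ = λ·E[S] = 29.33·0.0172 = 0.5045
Lq = ρ²(1+C_s²)/(2(1−ρ)) = 0.2545·(1+1.669)/(2·0.4955)
= 0.2545·2.6690/0.9910 = 0.68539

Final: 0.68539


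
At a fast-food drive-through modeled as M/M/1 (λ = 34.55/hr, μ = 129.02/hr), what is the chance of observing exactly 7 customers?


ρ = 34.55/129.02 = 0.2678
P_n = (1−ρ)·ρ^n = (1 − 0.2678)·0.2678^7 = 0.7322·0.00009875 = 0.00007231

Final: 0.00007231


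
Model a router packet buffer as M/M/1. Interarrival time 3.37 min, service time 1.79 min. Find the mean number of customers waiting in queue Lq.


λ = 60/3.37 = 17.8042 /hr
μ = 60/1.79 = 33.5196 /hr
ρ = λ/μ = 17.8042/33.5196 = 0.5312
Lq = ρ²/(1−ρ) = 0.2821/0.4688 = 0.6018

Final: 0.6018


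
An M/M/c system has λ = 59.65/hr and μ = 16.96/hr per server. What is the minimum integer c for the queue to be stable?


Stability requires cμ > λ ⇔ c > λ/μ.
λ/μ = 59.65/16.96 = 3.5171
Minimum integer c = ⌊3.5171⌋ + 1 = 4
Check: 4·16.96 = 67.84 > 59.65, while 3·16.96 = 50.88 ≤ 59.65

Final: 4 servers


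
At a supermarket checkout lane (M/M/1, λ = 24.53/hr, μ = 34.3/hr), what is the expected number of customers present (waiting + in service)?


ρ = λ/μ = 24.53/34.3 = 0.7152
L = ρ/(1−ρ) = 0.7152/(1 − 0.7152) = 0.7152/0.2848 = 2.5107

Final: 2.5107


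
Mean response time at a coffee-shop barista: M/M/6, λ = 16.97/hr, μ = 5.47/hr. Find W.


a = 3.1024; ρ = 0.5171; P₀ = 0.044033
Lq = P₀·a^c·ρ/(c!(1−ρ)²) = 0.12089
Wq = Lq/λ = 0.12089/16.97 = 0.007123 hr
W = Wq + 1/μ = 0.007123 + 0.18282 = 0.18994 hr

Final: 0.18994 hr


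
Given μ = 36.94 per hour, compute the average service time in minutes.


Mean service time = 1/μ = 1/36.94 hour = 0.02707 hour
In minutes: 0.02707 × 60 = 1.6243 min

Final: 1.6243 min


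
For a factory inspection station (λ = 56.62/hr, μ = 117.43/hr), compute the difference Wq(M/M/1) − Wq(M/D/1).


ρ = 56.62/117.43 = 0.4822
Wq(M/M/1) = ρ/(μ−λ) = 0.4822/60.81 = 0.007929 hr
Wq(M/D/1) = ρ/(2(μ−λ)) = 0.003964 hr
Savings = 0.007929 − 0.003964 = 0.003964 hr

Final: 0.003964 hr


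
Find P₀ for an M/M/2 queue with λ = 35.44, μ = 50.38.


a = λ/μ = 35.44/50.38 = 0.7035; ρ = a/c = 0.3517
Σ_{k=0}^{1} a^k/k! (terms k=0..1) = 1.00000 + 0.70345 = 1.70345
Tail: a^2/(2!(1−ρ)) = 0.49485/(2·0.6483) = 0.38167
P₀ = 1/(1.70345 + 0.38167) = 1/2.08512 = 0.479589

Final: 0.479589


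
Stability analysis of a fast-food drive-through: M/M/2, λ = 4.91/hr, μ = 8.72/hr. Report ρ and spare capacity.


Total capacity cμ = 2·8.72 = 17.44/hr
ρ = λ/(cμ) = 4.91/17.44 = 0.2815
Stable ⇔ ρ < 1: YES
Spare capacity = cμ − λ = 17.44 − 4.91 = 12.53/hr

Final: ρ = 0.2815; stable; margin = 12.53/hr


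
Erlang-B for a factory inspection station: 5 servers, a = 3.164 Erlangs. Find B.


B(c,a) = (a^c/c!) / Σ_{k=0}^{c} a^k/k!
a^5/5! = 2.642416
Σ terms (k=0..5): 1.00000 + 3.16400 + 5.00545 + 5.27908 + 4.17575 + 2.64242 = 21.266694
B = 2.642416/21.266694 = 0.124251

Final: 0.124251


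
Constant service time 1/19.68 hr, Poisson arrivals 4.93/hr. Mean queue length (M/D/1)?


ρ = 4.93/19.68 = 0.2505
M/D/1: Lq = ρ²/(2(1−ρ)) = 0.06275/(2·0.7495) = 0.04186

Final: 0.04186


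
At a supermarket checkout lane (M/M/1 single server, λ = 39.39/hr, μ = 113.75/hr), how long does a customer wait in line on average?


ρ = 39.39/113.75 = 0.3463
Wq = ρ/(μ−λ) = 0.3463/(113.75 − 39.39) = 0.3463/74.36 = 0.004657 hr

Final: 0.004657 hr


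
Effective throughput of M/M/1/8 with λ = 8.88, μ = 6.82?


ρ = 1.3021; P_K = (1−ρ)ρ^8/(1−ρ^9) = 0.255760
λ_eff = λ(1 − P_K) = 8.88·(1 − 0.255760) = 8.88·0.744240 = 6.6089 /hr

Final: 6.6089 /hr


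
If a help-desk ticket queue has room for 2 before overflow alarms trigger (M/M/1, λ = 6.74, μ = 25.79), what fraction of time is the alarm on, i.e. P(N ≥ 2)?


ρ = 6.74/25.79 = 0.2613
P(N ≥ n) = ρ^n = 0.2613^2 = 0.068299

Final: 0.068299


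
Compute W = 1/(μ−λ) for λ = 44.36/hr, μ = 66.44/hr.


W = 1/(μ−λ) = 1/(66.44 − 44.36) = 1/22.08 = 0.04529 hr

Final: 0.04529 hr


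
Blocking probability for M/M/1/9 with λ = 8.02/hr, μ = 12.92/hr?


ρ = λ/μ = 8.02/12.92 = 0.6207
P_K = (1−ρ)ρ^K/(1−ρ^(K+1)) = (0.3793·0.013684)/(1 − 0.008494)
= 0.005190/0.991506 = 0.005234

Final: 0.005234


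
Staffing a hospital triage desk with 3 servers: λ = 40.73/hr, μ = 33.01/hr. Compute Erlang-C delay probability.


a = λ/μ = 1.2339; ρ = a/3 = 0.4113
P₀ = 0.283536 (from M/M/c formula)
C(c,a) = [a^c/(c!(1−ρ))]·P₀ = [1.87848/(6·0.5887)]·0.283536
= 0.53181·0.283536 = 0.150786

Final: 0.150786


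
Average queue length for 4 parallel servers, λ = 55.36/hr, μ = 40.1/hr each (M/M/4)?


a = λ/μ = 1.3805; ρ = a/4 = 0.3451
P₀ = 0.249802
Lq = P₀·a^c·ρ / (c!·(1−ρ)²) = 0.249802·3.63251·0.3451/(24·0.42885)
= 0.03043

Final: 0.03043


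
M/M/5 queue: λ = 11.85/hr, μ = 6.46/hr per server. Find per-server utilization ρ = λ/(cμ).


ρ = λ/(cμ) = 11.85/(5·6.46) = 11.85/32.30 = 0.3669

Final: 0.3669


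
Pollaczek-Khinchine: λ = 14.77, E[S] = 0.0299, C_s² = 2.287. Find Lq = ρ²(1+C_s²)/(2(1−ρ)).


ρ = λ·E[S] = 14.77·0.0299 = 0.4416
Lq = ρ²(1+C_s²)/(2(1−ρ)) = 0.1950·(1+2.287)/(2·0.5584)
= 0.1950·3.2870/1.1168 = 0.57404

Final: 0.57404


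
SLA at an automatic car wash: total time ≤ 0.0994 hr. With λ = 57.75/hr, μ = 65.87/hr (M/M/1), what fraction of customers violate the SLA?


W ~ Exponential(μ−λ) for M/M/1.
μ − λ = 65.87 − 57.75 = 8.1200
P(W > t) = e^{−(μ−λ)t} = e^{−0.8071} = 0.446138

Final: 0.446138


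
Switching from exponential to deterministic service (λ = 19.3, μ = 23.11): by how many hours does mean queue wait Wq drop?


ρ = 19.3/23.11 = 0.8351
Wq(M/M/1) = ρ/(μ−λ) = 0.8351/3.81 = 0.21920 hr
Wq(M/D/1) = ρ/(2(μ−λ)) = 0.10960 hr
Savings = 0.21920 − 0.10960 = 0.10960 hr

Final: 0.10960 hr


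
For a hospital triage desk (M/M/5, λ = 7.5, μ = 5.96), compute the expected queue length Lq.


a = λ/μ = 1.2584; ρ = a/5 = 0.2517
P₀ = 0.283937
Lq = P₀·a^c·ρ / (c!·(1−ρ)²) = 0.283937·3.15555·0.2517/(120·0.55999)
= 0.003356

Final: 0.003356


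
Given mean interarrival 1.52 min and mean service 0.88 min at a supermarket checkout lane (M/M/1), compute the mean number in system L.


λ = 60/1.52 = 39.4737 /hr
μ = 60/0.88 = 68.1818 /hr
ρ = λ/μ = 39.4737/68.1818 = 0.5789
L = ρ/(1−ρ) = 0.5789/0.4211 = 1.3750

Final: 1.3750


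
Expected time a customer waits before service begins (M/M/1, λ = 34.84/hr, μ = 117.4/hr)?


ρ = 34.84/117.4 = 0.2968
Wq = ρ/(μ−λ) = 0.2968/(117.4 − 34.84) = 0.2968/82.56 = 0.003595 hr

Final: 0.003595 hr


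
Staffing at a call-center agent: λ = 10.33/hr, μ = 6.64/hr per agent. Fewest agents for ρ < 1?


Stability requires cμ > λ ⇔ c > λ/μ.
λ/μ = 10.33/6.64 = 1.5557
Minimum integer c = ⌊1.5557⌋ + 1 = 2
Check: 2·6.64 = 13.28 > 10.33, while 1·6.64 = 6.64 ≤ 10.33

Final: 2 servers


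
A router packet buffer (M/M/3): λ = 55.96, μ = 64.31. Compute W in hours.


a = 0.8702; ρ = 0.2901; P₀ = 0.416073
Lq = P₀·a^c·ρ/(c!(1−ρ)²) = 0.02629
Wq = Lq/λ = 0.02629/55.96 = 0.0004699 hr
W = Wq + 1/μ = 0.0004699 + 0.01555 = 0.01602 hr

Final: 0.01602 hr


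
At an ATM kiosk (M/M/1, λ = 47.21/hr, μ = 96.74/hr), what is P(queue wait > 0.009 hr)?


ρ = 47.21/96.74 = 0.4880
P(Wq > t) = ρ·e^{−(μ−λ)t} = 0.4880·e^{−0.4458}
= 0.4880·0.640331 = 0.312487

Final: 0.312487


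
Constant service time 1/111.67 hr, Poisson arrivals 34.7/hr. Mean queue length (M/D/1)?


ρ = 34.7/111.67 = 0.3107
M/D/1: Lq = ρ²/(2(1−ρ)) = 0.09656/(2·0.6893) = 0.07004

Final: 0.07004


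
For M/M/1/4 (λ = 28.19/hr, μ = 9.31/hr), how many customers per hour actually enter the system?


ρ = 3.0279; P_K = (1−ρ)ρ^4/(1−ρ^5) = 0.672383
λ_eff = λ(1 − P_K) = 28.19·(1 − 0.672383) = 28.19·0.327617 = 9.2355 /hr

Final: 9.2355 /hr


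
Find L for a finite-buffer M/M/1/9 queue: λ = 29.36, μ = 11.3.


ρ = 29.36/11.3 = 2.5982
L = ρ[1 − (K+1)ρ^K + Kρ^(K+1)] / [(1−ρ)(1−ρ^(K+1))]
Numerator: 2.5982·(1 − 10·5396.329624 + 9·14020.905997) = 187659.396729
Denominator: (-1.5982)·(-14019.905997) = 22407.035603
L = 187659.396729/22407.035603 = 8.3750

Final: 8.3750


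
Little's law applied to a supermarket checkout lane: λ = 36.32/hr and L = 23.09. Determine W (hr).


W = L/λ = 23.09/36.32 = 0.6357 hr

Final: 0.6357 hr


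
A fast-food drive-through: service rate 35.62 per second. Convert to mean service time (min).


Mean service time = 1/μ = 1/35.62 second = 0.02807 second
In minutes: 0.02807 × 0.0166667 = 0.0004679 min

Final: 0.0004679 min


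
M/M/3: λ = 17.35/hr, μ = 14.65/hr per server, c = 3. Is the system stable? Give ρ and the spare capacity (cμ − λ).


Total capacity cμ = 3·14.65 = 43.95/hr
ρ = λ/(cμ) = 17.35/43.95 = 0.3948
Stable ⇔ ρ < 1: YES
Spare capacity = cμ − λ = 43.95 − 17.35 = 26.60/hr

Final: ρ = 0.3948; stable; margin = 26.60/hr


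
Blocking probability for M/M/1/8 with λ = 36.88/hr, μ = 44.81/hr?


ρ = λ/μ = 36.88/44.81 = 0.8230
P_K = (1−ρ)ρ^K/(1−ρ^(K+1)) = (0.1770·0.210537)/(1 − 0.173278)
= 0.037259/0.826722 = 0.045068

Final: 0.045068


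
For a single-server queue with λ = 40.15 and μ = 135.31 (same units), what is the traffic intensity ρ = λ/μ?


ρ = λ/μ = 40.15/135.31 = 0.2967

Final: 0.2967


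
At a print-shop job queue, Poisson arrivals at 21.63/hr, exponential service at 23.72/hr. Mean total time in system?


W = 1/(μ−λ) = 1/(23.72 − 21.63) = 1/2.09 = 0.4785 hr

Final: 0.4785 hr


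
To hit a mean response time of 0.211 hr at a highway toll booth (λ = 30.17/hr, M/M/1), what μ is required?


W = 1/(μ−λ) ⇒ μ − λ = 1/W = 1/0.211 = 4.7393
μ = λ + 1/W = 30.17 + 4.7393 = 34.9093 per hr

Final: 34.9093 /hr


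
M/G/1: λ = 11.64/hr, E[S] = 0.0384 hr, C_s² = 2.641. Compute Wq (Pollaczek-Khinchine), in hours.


ρ = λ·E[S] = 11.64·0.0384 = 0.4470
E[S²] = E[S]²(1+C_s²) = 0.0384²·(1+2.641) = 0.005369
Wq = λ·E[S²]/(2(1−ρ)) = 11.64·0.005369/(2·0.5530) = 0.05650 hr

Final: 0.05650 hr


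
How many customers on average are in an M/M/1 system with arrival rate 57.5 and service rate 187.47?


ρ = λ/μ = 57.5/187.47 = 0.3067
L = ρ/(1−ρ) = 0.3067/(1 − 0.3067) = 0.3067/0.6933 = 0.4424

Final: 0.4424


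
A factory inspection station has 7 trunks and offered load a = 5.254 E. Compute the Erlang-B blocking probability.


B(c,a) = (a^c/c!) / Σ_{k=0}^{c} a^k/k!
a^7/7! = 21.928046
Σ terms (k=0..7): 1.00000 + 5.25400 + 13.80226 + 24.17235 + 31.75039 + 33.36331 + 29.21514 + 21.92805 = 160.485490
B = 21.928046/160.485490 = 0.136636

Final: 0.136636


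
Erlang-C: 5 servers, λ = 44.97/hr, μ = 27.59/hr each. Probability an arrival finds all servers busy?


a = λ/μ = 1.6299; ρ = a/5 = 0.3260
P₀ = 0.195453 (from M/M/c formula)
C(c,a) = [a^c/(c!(1−ρ))]·P₀ = [11.50419/(120·0.6740)]·0.195453
= 0.14224·0.195453 = 0.027800

Final: 0.027800


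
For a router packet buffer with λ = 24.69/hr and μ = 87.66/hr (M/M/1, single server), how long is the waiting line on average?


ρ = 24.69/87.66 = 0.2817
Lq = ρ²/(1−ρ) = 0.07933/0.7183 = 0.1104

Final: 0.1104


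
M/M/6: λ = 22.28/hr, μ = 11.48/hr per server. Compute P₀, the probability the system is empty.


a = λ/μ = 22.28/11.48 = 1.9408; ρ = a/c = 0.3235
Σ_{k=0}^{5} a^k/k! (terms k=0..5) = 1.00000 + 1.94077 + 1.88329 + 1.21834 + 0.59113 + 0.22945 = 6.86297
Tail: a^6/(6!(1−ρ)) = 53.43672/(720·0.6765) = 0.10970
P₀ = 1/(6.86297 + 0.10970) = 1/6.97267 = 0.143417

Final: 0.143417


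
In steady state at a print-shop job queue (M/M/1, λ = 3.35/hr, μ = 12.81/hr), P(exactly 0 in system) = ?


ρ = 3.35/12.81 = 0.2615
P_n = (1−ρ)·ρ^n = (1 − 0.2615)·0.2615^0 = 0.7385·1.000000 = 0.738486

Final: 0.738486


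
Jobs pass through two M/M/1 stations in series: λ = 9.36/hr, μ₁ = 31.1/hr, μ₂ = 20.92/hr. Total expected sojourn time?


Each node sees arrival rate λ = 9.36/hr (tandem ⇒ throughput preserved).
W₁ = 1/(μ₁−λ) = 1/(31.1−9.36) = 0.04600 hr
W₂ = 1/(μ₂−λ) = 1/(20.92−9.36) = 0.08651 hr
W_total = W₁ + W₂ = 0.04600 + 0.08651 = 0.13250 hr

Final: 0.13250 hr


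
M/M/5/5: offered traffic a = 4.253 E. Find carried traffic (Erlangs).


B(5,4.253) = 0.221518 (Erlang-B)
Carried load = a(1 − B) = 4.253·(1 − 0.221518) = 4.253·0.778482 = 3.3109 E

Final: 3.3109 Erlangs


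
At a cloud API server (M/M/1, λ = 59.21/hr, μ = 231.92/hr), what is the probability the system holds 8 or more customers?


ρ = 59.21/231.92 = 0.2553
P(N ≥ n) = ρ^n = 0.2553^8 = 0.00001805

Final: 0.00001805


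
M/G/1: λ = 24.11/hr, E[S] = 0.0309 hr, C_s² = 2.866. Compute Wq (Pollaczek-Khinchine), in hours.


ρ = λ·E[S] = 24.11·0.0309 = 0.7450
E[S²] = E[S]²(1+C_s²) = 0.0309²·(1+2.866) = 0.003691
Wq = λ·E[S²]/(2(1−ρ)) = 24.11·0.003691/(2·0.2550) = 0.17450 hr

Final: 0.17450 hr


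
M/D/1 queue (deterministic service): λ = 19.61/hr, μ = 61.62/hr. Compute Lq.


ρ = 19.61/61.62 = 0.3182
M/D/1: Lq = ρ²/(2(1−ρ)) = 0.1013/(2·0.6818) = 0.07428

Final: 0.07428


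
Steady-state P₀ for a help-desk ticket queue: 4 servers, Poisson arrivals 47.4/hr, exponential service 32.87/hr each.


a = λ/μ = 47.4/32.87 = 1.4420; ρ = a/c = 0.3605
Σ_{k=0}^{3} a^k/k! (terms k=0..3) = 1.00000 + 1.44204 + 1.03975 + 0.49979 = 3.98158
Tail: a^4/(4!(1−ρ)) = 4.32429/(24·0.6395) = 0.28175
P₀ = 1/(3.98158 + 0.28175) = 1/4.26333 = 0.234558

Final: 0.234558


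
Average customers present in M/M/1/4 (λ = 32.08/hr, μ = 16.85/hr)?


ρ = 32.08/16.85 = 1.9039
L = ρ[1 − (K+1)ρ^K + Kρ^(K+1)] / [(1−ρ)(1−ρ^(K+1))]
Numerator: 1.9039·(1 − 5·13.138259 + 4·25.013374) = 67.324592
Denominator: (-0.9039)·(-24.013374) = 21.704670
L = 67.324592/21.704670 = 3.1018

Final: 3.1018


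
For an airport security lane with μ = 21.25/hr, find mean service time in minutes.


Mean service time = 1/μ = 1/21.25 hour = 0.04706 hour
In minutes: 0.04706 × 60 = 2.8235 min

Final: 2.8235 min


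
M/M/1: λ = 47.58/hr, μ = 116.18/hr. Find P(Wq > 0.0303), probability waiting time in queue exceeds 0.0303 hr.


ρ = 47.58/116.18 = 0.4095
P(Wq > t) = ρ·e^{−(μ−λ)t} = 0.4095·e^{−2.0786}
= 0.4095·0.125108 = 0.051236

Final: 0.051236


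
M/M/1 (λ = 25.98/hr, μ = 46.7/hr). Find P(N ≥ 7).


ρ = 25.98/46.7 = 0.5563
P(N ≥ n) = ρ^n = 0.5563^7 = 0.016491

Final: 0.016491


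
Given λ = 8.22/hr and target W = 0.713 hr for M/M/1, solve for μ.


W = 1/(μ−λ) ⇒ μ − λ = 1/W = 1/0.713 = 1.4025
μ = λ + 1/W = 8.22 + 1.4025 = 9.6225 per hr

Final: 9.6225 /hr


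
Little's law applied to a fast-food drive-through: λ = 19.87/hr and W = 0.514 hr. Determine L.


L = λW = 19.87·0.514 = 10.2132

Final: 10.2132


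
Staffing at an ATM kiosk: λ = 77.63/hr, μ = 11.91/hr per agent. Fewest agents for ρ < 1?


Stability requires cμ > λ ⇔ c > λ/μ.
λ/μ = 77.63/11.91 = 6.5181
Minimum integer c = ⌊6.5181⌋ + 1 = 7
Check: 7·11.91 = 83.37 > 77.63, while 6·11.91 = 71.46 ≤ 77.63

Final: 7 servers


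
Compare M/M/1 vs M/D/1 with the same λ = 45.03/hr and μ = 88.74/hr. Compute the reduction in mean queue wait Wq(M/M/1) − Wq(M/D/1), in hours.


ρ = 45.03/88.74 = 0.5074
Wq(M/M/1) = ρ/(μ−λ) = 0.5074/43.71 = 0.01161 hr
Wq(M/D/1) = ρ/(2(μ−λ)) = 0.005805 hr
Savings = 0.01161 − 0.005805 = 0.005805 hr

Final: 0.005805 hr


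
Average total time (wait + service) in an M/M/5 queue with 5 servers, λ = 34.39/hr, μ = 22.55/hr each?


a = 1.5251; ρ = 0.3050; P₀ = 0.217230
Lq = P₀·a^c·ρ/(c!(1−ρ)²) = 0.009430
Wq = Lq/λ = 0.009430/34.39 = 0.0002742 hr
W = Wq + 1/μ = 0.0002742 + 0.04435 = 0.04462 hr

Final: 0.04462 hr


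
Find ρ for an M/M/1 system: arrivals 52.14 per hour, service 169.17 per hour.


ρ = λ/μ = 52.14/169.17 = 0.3082

Final: 0.3082


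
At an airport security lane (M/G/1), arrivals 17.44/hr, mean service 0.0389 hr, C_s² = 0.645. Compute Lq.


ρ = λ·E[S] = 17.44·0.0389 = 0.6784
Lq = ρ²(1+C_s²)/(2(1−ρ)) = 0.4602·(1+0.645)/(2·0.3216)
= 0.4602·1.6450/0.6432 = 1.17715

Final: 1.17715


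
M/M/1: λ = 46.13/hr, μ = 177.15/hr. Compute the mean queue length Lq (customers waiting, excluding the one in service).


ρ = 46.13/177.15 = 0.2604
Lq = ρ²/(1−ρ) = 0.06781/0.7396 = 0.09168

Final: 0.09168


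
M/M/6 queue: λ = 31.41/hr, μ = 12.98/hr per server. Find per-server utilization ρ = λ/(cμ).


ρ = λ/(cμ) = 31.41/(6·12.98) = 31.41/77.88 = 0.4033

Final: 0.4033


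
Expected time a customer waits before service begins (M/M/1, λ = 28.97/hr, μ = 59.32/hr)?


ρ = 28.97/59.32 = 0.4884
Wq = ρ/(μ−λ) = 0.4884/(59.32 − 28.97) = 0.4884/30.35 = 0.01609 hr

Final: 0.01609 hr


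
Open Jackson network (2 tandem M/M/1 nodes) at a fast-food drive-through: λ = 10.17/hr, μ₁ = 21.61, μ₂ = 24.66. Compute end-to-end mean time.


Each node sees arrival rate λ = 10.17/hr (tandem ⇒ throughput preserved).
W₁ = 1/(μ₁−λ) = 1/(21.61−10.17) = 0.08741 hr
W₂ = 1/(μ₂−λ) = 1/(24.66−10.17) = 0.06901 hr
W_total = W₁ + W₂ = 0.08741 + 0.06901 = 0.15643 hr

Final: 0.15643 hr


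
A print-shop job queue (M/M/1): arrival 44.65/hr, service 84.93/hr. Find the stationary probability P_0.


ρ = 44.65/84.93 = 0.5257
P_n = (1−ρ)·ρ^n = (1 − 0.5257)·0.5257^0 = 0.4743·1.000000 = 0.474273

Final: 0.474273


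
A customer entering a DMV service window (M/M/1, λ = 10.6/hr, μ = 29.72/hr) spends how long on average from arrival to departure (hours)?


W = 1/(μ−λ) = 1/(29.72 − 10.6) = 1/19.12 = 0.05230 hr

Final: 0.05230 hr


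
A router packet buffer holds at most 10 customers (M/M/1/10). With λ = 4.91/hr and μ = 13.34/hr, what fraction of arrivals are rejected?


ρ = λ/μ = 4.91/13.34 = 0.3681
P_K = (1−ρ)ρ^K/(1−ρ^(K+1)) = (0.6319·0.00004563)/(1 − 0.00001680)
= 0.00002884/0.999983 = 0.00002884

Final: 0.00002884


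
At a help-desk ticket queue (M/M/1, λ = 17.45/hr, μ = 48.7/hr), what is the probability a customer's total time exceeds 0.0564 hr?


W ~ Exponential(μ−λ) for M/M/1.
μ − λ = 48.7 − 17.45 = 31.2500
P(W > t) = e^{−(μ−λ)t} = e^{−1.7625} = 0.171615

Final: 0.171615


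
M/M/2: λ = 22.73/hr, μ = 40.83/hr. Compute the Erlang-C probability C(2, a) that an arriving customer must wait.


a = λ/μ = 0.5567; ρ = a/2 = 0.2783
P₀ = 0.564518 (from M/M/c formula)
C(c,a) = [a^c/(c!(1−ρ))]·P₀ = [0.30991/(2·0.7217)]·0.564518
= 0.21473·0.564518 = 0.121216

Final: 0.121216


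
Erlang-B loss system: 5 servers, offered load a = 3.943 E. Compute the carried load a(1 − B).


B(5,3.943) = 0.193965 (Erlang-B)
Carried load = a(1 − B) = 3.943·(1 − 0.193965) = 3.943·0.806035 = 3.1782 E

Final: 3.1782 Erlangs


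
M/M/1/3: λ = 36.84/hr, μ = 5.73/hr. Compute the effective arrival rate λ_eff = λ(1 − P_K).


ρ = 6.4293; P_K = (1−ρ)ρ^3/(1−ρ^4) = 0.844957
λ_eff = λ(1 − P_K) = 36.84·(1 − 0.844957) = 36.84·0.155043 = 5.7118 /hr

Final: 5.7118 /hr


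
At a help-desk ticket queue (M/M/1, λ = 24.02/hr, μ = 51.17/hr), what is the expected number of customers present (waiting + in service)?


ρ = λ/μ = 24.02/51.17 = 0.4694
L = ρ/(1−ρ) = 0.4694/(1 − 0.4694) = 0.4694/0.5306 = 0.8847

Final: 0.8847


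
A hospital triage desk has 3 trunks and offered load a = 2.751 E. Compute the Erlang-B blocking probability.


B(c,a) = (a^c/c!) / Σ_{k=0}^{c} a^k/k!
a^3/3! = 3.469928
Σ terms (k=0..3): 1.00000 + 2.75100 + 3.78400 + 3.46993 = 11.004929
B = 3.469928/11.004929 = 0.315307

Final: 0.315307


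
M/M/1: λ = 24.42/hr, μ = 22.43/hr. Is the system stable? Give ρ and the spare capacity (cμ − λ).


Total capacity cμ = 1·22.43 = 22.43/hr
ρ = λ/(cμ) = 24.42/22.43 = 1.0887
Stable ⇔ ρ < 1: NO
Spare capacity = cμ − λ = 22.43 − 24.42 = -1.99/hr

Final: ρ = 1.0887; unstable; margin = -1.99/hr


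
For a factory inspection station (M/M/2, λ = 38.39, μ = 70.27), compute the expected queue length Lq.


a = λ/μ = 0.5463; ρ = a/2 = 0.2732
P₀ = 0.570894
Lq = P₀·a^c·ρ / (c!·(1−ρ)²) = 0.570894·0.29847·0.2732/(2·0.52830)
= 0.04405

Final: 0.04405


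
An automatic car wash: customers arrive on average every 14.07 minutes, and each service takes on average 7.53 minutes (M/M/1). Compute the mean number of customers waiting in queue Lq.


λ = 60/14.07 = 4.2644 /hr
μ = 60/7.53 = 7.9681 /hr
ρ = λ/μ = 4.2644/7.9681 = 0.5352
Lq = ρ²/(1−ρ) = 0.2864/0.4648 = 0.6162

Final: 0.6162


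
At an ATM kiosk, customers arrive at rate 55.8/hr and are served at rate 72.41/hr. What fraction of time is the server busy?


ρ = λ/μ = 55.8/72.41 = 0.7706

Final: 0.7706


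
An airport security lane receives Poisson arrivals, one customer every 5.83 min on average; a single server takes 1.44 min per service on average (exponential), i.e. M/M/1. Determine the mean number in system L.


λ = 60/5.83 = 10.2916 /hr
μ = 60/1.44 = 41.6667 /hr
ρ = λ/μ = 10.2916/41.6667 = 0.2470
L = ρ/(1−ρ) = 0.2470/0.7530 = 0.3280

Final: 0.3280


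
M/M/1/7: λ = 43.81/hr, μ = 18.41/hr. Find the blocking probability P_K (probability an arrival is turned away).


ρ = λ/μ = 43.81/18.41 = 2.3797
P_K = (1−ρ)ρ^K/(1−ρ^(K+1)) = (-1.3797·432.151727)/(1 − 1028.384962)
= -596.233235/-1027.384962 = 0.580341

Final: 0.580341


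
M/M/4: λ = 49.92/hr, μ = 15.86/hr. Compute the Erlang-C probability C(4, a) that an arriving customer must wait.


a = λ/μ = 3.1475; ρ = a/4 = 0.7869
P₀ = 0.029862 (from M/M/c formula)
C(c,a) = [a^c/(c!(1−ρ))]·P₀ = [98.14893/(24·0.2131)]·0.029862
= 19.18937·0.029862 = 0.573030

Final: 0.573030


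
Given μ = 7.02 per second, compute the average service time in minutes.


Mean service time = 1/μ = 1/7.02 second = 0.14245 second
In minutes: 0.14245 × 0.0166667 = 0.002374 min

Final: 0.002374 min


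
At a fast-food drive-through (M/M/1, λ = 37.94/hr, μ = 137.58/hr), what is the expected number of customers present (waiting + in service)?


ρ = λ/μ = 37.94/137.58 = 0.2758
L = ρ/(1−ρ) = 0.2758/(1 − 0.2758) = 0.2758/0.7242 = 0.3808

Final: 0.3808


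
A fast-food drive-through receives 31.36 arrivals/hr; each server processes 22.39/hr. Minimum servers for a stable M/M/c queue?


Stability requires cμ > λ ⇔ c > λ/μ.
λ/μ = 31.36/22.39 = 1.4006
Minimum integer c = ⌊1.4006⌋ + 1 = 2
Check: 2·22.39 = 44.78 > 31.36, while 1·22.39 = 22.39 ≤ 31.36

Final: 2 servers
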